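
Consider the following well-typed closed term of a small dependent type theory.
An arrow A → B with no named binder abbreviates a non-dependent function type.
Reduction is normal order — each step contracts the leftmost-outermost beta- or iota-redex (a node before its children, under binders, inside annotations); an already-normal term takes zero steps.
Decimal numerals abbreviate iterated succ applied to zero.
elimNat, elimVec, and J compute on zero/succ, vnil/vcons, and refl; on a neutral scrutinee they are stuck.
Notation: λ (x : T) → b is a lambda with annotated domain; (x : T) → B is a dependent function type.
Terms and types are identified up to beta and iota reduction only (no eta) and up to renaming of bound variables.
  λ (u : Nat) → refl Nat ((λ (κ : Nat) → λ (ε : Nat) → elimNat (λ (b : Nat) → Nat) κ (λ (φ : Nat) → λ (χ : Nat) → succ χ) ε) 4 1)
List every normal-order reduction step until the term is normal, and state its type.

normal-order reduction:
  λ (u : Nat) → refl Nat ((λ (κ : Nat) → λ (ε : Nat) → elimNat (λ (b : Nat) → Nat) κ (λ (φ : Nat) → λ (χ : Nat) → succ χ) ε) 4 1)
  ~> λ (u : Nat) → refl Nat ((λ (κ : Nat) → elimNat (λ (ε : Nat) → Nat) 4 (λ (b : Nat) → λ (φ : Nat) → succ φ) κ) 1)
  ~> λ (u : Nat) → refl Nat (elimNat (λ (κ : Nat) → Nat) 4 (λ (ε : Nat) → λ (b : Nat) → succ b) 1)
  ~> λ (u : Nat) → refl Nat ((λ (κ : Nat) → λ (ε : Nat) → succ ε) 0 (elimNat (λ (b : Nat) → Nat) 4 (λ (φ : Nat) → λ (χ : Nat) → succ χ) 0))
  ~> λ (u : Nat) → refl Nat ((λ (κ : Nat) → succ κ) (elimNat (λ (ε : Nat) → Nat) 4 (λ (b : Nat) → λ (φ : Nat) → succ φ) 0))
  ~> λ (u : Nat) → refl Nat (succ (elimNat (λ (κ : Nat) → Nat) 4 (λ (ε : Nat) → λ (b : Nat) → succ b) 0))
  ~> λ (u : Nat) → refl Nat 5
the term's type:
  Nat → Eq Nat 5 5


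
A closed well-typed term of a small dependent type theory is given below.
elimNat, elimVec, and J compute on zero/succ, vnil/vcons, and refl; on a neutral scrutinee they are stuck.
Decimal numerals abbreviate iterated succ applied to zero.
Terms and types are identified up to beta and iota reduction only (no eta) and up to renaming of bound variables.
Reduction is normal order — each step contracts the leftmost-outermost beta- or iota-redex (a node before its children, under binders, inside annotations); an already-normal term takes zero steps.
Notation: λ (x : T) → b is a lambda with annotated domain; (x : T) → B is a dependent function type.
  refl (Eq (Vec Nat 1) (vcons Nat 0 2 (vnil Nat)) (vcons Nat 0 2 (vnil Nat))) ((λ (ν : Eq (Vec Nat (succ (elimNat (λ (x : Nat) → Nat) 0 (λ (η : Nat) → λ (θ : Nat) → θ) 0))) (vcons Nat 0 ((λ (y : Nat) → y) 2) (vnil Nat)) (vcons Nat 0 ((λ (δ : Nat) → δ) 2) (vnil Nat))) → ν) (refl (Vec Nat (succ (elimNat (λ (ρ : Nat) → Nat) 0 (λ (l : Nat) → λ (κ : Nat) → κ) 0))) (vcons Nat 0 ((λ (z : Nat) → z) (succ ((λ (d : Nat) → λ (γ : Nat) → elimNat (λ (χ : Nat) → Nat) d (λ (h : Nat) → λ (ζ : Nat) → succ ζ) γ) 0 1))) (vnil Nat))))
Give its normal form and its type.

resulting normal form:
  refl (Eq (Vec Nat 1) (vcons Nat 0 2 (vnil Nat)) (vcons Nat 0 2 (vnil Nat))) (refl (Vec Nat 1) (vcons Nat 0 2 (vnil Nat)))
inferred type:
  Eq (Eq (Vec Nat 1) (vcons Nat 0 2 (vnil Nat)) (vcons Nat 0 2 (vnil Nat))) (refl (Vec Nat 1) (vcons Nat 0 2 (vnil Nat))) (refl (Vec Nat 1) (vcons Nat 0 2 (vnil Nat)))
observation: 9 normal-order steps normalize the term, beginning with a beta-redex.


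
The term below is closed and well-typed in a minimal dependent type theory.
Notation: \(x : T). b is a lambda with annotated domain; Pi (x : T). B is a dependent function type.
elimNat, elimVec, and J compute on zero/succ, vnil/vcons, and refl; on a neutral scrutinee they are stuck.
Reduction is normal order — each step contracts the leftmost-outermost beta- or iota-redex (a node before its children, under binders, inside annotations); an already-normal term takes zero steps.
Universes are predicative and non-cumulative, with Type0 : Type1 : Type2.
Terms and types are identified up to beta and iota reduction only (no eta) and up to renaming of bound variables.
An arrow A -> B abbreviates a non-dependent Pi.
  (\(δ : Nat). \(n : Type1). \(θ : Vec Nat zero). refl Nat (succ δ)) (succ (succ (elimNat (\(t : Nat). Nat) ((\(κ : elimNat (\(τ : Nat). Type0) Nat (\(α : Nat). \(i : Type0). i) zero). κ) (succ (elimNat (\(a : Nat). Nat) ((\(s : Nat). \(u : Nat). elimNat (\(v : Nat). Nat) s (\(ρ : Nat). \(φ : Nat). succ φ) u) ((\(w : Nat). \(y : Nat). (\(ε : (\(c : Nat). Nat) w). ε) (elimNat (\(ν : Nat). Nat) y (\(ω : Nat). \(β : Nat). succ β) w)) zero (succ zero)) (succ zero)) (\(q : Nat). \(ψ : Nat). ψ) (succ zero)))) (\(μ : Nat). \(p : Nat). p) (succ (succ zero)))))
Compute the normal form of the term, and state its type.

reduced normal form:
  \(δ : Type1). \(n : Vec Nat zero). refl Nat (succ (succ (succ (succ (succ (succ zero))))))
type:
  Type1 -> Vec Nat zero -> Eq Nat (succ (succ (succ (succ (succ (succ zero)))))) (succ (succ (succ (succ (succ (succ zero))))))


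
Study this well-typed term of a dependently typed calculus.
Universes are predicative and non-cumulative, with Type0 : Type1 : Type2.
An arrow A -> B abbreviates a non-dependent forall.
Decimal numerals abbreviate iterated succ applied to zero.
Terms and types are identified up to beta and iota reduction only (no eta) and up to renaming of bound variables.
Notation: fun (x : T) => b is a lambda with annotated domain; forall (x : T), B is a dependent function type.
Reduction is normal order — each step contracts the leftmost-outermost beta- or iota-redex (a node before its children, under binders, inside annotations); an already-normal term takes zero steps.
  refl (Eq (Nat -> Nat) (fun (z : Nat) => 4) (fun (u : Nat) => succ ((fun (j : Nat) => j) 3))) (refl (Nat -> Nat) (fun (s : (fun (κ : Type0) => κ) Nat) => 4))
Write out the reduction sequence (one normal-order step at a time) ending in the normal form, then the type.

reduction (normal order):
  refl (Eq (Nat -> Nat) (fun (z : Nat) => 4) (fun (u : Nat) => succ ((fun (j : Nat) => j) 3))) (refl (Nat -> Nat) (fun (s : (fun (κ : Type0) => κ) Nat) => 4))
  ~> refl (Eq (Nat -> Nat) (fun (z : Nat) => 4) (fun (u : Nat) => 4)) (refl (Nat -> Nat) (fun (j : (fun (s : Type0) => s) Nat) => 4))
  ~> refl (Eq (Nat -> Nat) (fun (z : Nat) => 4) (fun (u : Nat) => 4)) (refl (Nat -> Nat) (fun (j : Nat) => 4))
type:
  Eq (Eq (Nat -> Nat) (fun (z : Nat) => 4) (fun (u : Nat) => 4)) (refl (Nat -> Nat) (fun (j : Nat) => 4)) (refl (Nat -> Nat) (fun (s : Nat) => 4))


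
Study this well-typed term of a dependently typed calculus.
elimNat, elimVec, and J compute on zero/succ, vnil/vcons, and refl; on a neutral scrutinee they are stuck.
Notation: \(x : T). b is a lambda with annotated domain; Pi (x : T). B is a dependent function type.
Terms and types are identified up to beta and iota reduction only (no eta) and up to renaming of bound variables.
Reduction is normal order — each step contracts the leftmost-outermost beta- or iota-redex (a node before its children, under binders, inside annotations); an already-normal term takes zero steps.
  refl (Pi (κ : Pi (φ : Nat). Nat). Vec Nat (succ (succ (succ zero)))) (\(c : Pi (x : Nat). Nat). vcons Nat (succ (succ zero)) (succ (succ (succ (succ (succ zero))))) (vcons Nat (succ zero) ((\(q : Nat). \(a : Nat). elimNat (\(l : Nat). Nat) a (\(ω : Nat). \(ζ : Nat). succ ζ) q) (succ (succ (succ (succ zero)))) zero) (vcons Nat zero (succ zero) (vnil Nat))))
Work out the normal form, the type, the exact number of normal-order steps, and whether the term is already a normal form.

normal form:
  refl (Pi (κ : Pi (φ : Nat). Nat). Vec Nat (succ (succ (succ zero)))) (\(c : Pi (x : Nat). Nat). vcons Nat (succ (succ zero)) (succ (succ (succ (succ (succ zero))))) (vcons Nat (succ zero) (succ (succ (succ (succ zero)))) (vcons Nat zero (succ zero) (vnil Nat))))
the term's type:
  Eq (Pi (κ : Pi (φ : Nat). Nat). Vec Nat (succ (succ (succ zero)))) (\(c : Pi (x : Nat). Nat). vcons Nat (succ (succ zero)) (succ (succ (succ (succ (succ zero))))) (vcons Nat (succ zero) (succ (succ (succ (succ zero)))) (vcons Nat zero (succ zero) (vnil Nat)))) (\(q : Pi (a : Nat). Nat). vcons Nat (succ (succ zero)) (succ (succ (succ (succ (succ zero))))) (vcons Nat (succ zero) (succ (succ (succ (succ zero)))) (vcons Nat zero (succ zero) (vnil Nat))))
reduction steps (normal order): 15
term was already normal: no
first contracted redex: a beta-redex


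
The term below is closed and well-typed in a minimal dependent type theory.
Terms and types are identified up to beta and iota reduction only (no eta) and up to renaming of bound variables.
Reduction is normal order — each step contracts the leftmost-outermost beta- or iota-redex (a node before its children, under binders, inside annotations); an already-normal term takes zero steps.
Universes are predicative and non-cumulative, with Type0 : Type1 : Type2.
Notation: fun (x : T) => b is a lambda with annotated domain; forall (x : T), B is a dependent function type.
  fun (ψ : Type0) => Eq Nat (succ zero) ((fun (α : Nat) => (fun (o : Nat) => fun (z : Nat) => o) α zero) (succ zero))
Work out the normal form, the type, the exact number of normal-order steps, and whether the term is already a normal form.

normal form:
  fun (ψ : Type0) => Eq Nat (succ zero) (succ zero)
inferred type:
  forall (ψ : Type0), Type0
reduction steps (normal order): 3
term was already normal: no
first contracted redex: a beta-redex


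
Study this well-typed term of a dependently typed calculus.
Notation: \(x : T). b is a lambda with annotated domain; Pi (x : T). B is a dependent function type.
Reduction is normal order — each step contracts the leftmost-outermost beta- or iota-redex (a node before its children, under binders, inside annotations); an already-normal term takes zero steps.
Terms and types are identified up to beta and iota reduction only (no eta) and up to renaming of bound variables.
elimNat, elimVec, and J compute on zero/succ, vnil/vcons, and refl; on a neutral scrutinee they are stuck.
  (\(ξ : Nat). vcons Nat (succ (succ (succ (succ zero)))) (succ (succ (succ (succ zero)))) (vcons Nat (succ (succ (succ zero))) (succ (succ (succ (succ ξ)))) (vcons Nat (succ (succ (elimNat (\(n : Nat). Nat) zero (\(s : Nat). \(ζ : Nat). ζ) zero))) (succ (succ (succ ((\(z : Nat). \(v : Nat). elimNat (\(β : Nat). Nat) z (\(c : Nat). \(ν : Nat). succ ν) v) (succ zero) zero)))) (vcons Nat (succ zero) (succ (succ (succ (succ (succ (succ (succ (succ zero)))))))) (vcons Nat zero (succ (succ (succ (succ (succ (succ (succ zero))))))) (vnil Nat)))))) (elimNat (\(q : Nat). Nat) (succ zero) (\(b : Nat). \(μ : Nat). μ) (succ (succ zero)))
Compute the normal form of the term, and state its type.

reduced normal form:
  vcons Nat (succ (succ (succ (succ zero)))) (succ (succ (succ (succ zero)))) (vcons Nat (succ (succ (succ zero))) (succ (succ (succ (succ (succ zero))))) (vcons Nat (succ (succ zero)) (succ (succ (succ (succ zero)))) (vcons Nat (succ zero) (succ (succ (succ (succ (succ (succ (succ (succ zero)))))))) (vcons Nat zero (succ (succ (succ (succ (succ (succ (succ zero))))))) (vnil Nat)))))
the term's type:
  Vec Nat (succ (succ (succ (succ (succ zero)))))
observation: normalization takes exactly 12 steps under the normal-order strategy.


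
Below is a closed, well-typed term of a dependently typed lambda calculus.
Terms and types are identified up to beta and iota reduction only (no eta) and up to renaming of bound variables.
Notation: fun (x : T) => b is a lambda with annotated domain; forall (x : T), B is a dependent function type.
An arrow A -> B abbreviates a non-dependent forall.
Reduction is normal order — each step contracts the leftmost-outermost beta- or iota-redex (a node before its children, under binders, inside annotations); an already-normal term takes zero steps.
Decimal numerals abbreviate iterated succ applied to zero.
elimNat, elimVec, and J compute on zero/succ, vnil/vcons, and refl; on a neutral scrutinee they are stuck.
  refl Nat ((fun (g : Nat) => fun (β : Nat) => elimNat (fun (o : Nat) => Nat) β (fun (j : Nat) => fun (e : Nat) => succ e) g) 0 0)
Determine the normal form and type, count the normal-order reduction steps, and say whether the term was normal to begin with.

reduced normal form:
  refl Nat 0
type:
  Eq Nat 0 0
normal-order step count: 3
already normal: no
first redex: a beta-redex


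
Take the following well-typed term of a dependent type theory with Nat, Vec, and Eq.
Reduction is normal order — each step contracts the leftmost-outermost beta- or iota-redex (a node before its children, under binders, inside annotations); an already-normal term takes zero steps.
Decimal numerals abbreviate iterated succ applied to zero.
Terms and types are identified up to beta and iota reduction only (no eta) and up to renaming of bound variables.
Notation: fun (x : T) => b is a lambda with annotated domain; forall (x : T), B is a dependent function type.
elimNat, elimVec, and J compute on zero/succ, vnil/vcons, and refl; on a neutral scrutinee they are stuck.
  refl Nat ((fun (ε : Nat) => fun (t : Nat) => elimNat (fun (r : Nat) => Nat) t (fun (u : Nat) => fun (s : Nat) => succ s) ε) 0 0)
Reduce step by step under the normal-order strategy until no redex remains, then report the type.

reduction (normal order):
  refl Nat ((fun (ε : Nat) => fun (t : Nat) => elimNat (fun (r : Nat) => Nat) t (fun (u : Nat) => fun (s : Nat) => succ s) ε) 0 0)
  ~> refl Nat ((fun (ε : Nat) => elimNat (fun (t : Nat) => Nat) ε (fun (r : Nat) => fun (u : Nat) => succ u) 0) 0)
  ~> refl Nat (elimNat (fun (ε : Nat) => Nat) 0 (fun (t : Nat) => fun (r : Nat) => succ r) 0)
  ~> refl Nat 0
inferred type:
  Eq Nat 0 0


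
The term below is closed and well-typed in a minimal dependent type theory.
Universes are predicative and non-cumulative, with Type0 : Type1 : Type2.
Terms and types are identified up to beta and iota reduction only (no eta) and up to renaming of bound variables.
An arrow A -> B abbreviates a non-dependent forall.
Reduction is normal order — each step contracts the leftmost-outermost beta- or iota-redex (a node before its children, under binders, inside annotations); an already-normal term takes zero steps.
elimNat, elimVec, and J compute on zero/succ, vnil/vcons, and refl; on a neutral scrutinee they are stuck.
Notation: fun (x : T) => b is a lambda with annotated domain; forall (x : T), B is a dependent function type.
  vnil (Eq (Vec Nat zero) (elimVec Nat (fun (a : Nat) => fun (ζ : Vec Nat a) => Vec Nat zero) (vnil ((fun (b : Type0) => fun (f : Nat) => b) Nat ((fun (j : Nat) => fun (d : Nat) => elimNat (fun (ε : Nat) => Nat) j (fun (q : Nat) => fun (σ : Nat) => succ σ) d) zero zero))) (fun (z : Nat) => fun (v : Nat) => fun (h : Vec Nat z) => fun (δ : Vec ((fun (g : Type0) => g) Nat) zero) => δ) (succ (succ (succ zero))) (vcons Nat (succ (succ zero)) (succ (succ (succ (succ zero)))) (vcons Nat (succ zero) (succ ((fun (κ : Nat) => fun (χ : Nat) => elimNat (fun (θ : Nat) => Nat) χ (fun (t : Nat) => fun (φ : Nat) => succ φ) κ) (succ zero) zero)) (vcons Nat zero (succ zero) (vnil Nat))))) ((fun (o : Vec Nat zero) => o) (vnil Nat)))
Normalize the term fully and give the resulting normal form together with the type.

normal form:
  vnil (Eq (Vec Nat zero) (vnil Nat) (vnil Nat))
type:
  Vec (Eq (Vec Nat zero) (vnil Nat) (vnil Nat)) zero


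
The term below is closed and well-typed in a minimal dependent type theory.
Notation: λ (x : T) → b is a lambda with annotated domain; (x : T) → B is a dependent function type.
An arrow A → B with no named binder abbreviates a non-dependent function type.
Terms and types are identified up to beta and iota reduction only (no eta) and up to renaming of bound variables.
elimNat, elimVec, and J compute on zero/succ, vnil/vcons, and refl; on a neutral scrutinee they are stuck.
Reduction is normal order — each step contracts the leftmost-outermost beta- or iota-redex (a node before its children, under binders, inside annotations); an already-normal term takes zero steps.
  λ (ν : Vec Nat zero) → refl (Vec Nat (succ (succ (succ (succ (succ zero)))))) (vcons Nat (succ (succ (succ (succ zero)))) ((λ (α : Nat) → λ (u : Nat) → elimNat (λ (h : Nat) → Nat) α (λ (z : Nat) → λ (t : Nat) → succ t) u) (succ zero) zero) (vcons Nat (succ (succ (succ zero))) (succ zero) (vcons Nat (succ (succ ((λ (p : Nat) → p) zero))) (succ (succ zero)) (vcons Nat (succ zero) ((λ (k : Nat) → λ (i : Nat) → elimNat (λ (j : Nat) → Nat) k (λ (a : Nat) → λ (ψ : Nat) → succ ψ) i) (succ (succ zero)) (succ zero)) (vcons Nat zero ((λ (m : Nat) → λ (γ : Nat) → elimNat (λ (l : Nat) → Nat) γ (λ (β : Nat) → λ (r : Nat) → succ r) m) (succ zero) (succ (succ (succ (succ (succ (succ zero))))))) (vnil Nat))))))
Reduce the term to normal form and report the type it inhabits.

resulting normal form:
  λ (ν : Vec Nat zero) → refl (Vec Nat (succ (succ (succ (succ (succ zero)))))) (vcons Nat (succ (succ (succ (succ zero)))) (succ zero) (vcons Nat (succ (succ (succ zero))) (succ zero) (vcons Nat (succ (succ zero)) (succ (succ zero)) (vcons Nat (succ zero) (succ (succ (succ zero))) (vcons Nat zero (succ (succ (succ (succ (succ (succ (succ zero))))))) (vnil Nat))))))
the term's type:
  Vec Nat zero → Eq (Vec Nat (succ (succ (succ (succ (succ zero)))))) (vcons Nat (succ (succ (succ (succ zero)))) (succ zero) (vcons Nat (succ (succ (succ zero))) (succ zero) (vcons Nat (succ (succ zero)) (succ (succ zero)) (vcons Nat (succ zero) (succ (succ (succ zero))) (vcons Nat zero (succ (succ (succ (succ (succ (succ (succ zero))))))) (vnil Nat)))))) (vcons Nat (succ (succ (succ (succ zero)))) (succ zero) (vcons Nat (succ (succ (succ zero))) (succ zero) (vcons Nat (succ (succ zero)) (succ (succ zero)) (vcons Nat (succ zero) (succ (succ (succ zero))) (vcons Nat zero (succ (succ (succ (succ (succ (succ (succ zero))))))) (vnil Nat))))))


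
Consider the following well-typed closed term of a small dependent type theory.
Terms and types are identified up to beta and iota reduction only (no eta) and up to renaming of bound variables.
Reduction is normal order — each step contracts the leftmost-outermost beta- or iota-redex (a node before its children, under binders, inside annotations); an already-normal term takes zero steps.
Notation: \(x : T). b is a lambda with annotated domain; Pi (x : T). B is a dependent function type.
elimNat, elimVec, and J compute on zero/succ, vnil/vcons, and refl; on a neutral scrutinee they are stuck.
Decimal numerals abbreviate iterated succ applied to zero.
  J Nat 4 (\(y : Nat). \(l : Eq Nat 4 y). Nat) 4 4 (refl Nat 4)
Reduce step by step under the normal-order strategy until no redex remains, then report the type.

normal-order reduction:
  J Nat 4 (\(y : Nat). \(l : Eq Nat 4 y). Nat) 4 4 (refl Nat 4)
  ~> 4
type:
  Nat


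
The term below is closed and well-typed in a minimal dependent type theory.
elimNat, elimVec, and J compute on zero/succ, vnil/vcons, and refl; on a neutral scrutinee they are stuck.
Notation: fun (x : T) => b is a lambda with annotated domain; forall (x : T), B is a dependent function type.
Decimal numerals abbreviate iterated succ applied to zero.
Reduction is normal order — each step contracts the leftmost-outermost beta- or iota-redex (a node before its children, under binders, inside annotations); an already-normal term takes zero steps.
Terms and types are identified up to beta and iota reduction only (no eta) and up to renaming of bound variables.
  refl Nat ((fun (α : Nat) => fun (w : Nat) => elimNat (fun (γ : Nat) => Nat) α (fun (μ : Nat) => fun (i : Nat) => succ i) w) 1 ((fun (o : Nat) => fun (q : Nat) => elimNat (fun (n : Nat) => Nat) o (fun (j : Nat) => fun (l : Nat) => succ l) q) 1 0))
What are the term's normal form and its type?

resulting normal form:
  refl Nat 2
type:
  Eq Nat 2 2


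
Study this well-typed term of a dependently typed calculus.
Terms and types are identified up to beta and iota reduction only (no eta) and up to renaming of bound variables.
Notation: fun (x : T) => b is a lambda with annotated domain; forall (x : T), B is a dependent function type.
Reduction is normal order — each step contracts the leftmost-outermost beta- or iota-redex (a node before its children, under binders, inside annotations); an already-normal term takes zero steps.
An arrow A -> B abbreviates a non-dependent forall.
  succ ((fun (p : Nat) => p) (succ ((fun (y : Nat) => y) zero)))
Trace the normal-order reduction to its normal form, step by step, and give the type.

reduction (normal order):
  succ ((fun (p : Nat) => p) (succ ((fun (y : Nat) => y) zero)))
  ~> succ (succ ((fun (p : Nat) => p) zero))
  ~> succ (succ zero)
the term's type:
  Nat


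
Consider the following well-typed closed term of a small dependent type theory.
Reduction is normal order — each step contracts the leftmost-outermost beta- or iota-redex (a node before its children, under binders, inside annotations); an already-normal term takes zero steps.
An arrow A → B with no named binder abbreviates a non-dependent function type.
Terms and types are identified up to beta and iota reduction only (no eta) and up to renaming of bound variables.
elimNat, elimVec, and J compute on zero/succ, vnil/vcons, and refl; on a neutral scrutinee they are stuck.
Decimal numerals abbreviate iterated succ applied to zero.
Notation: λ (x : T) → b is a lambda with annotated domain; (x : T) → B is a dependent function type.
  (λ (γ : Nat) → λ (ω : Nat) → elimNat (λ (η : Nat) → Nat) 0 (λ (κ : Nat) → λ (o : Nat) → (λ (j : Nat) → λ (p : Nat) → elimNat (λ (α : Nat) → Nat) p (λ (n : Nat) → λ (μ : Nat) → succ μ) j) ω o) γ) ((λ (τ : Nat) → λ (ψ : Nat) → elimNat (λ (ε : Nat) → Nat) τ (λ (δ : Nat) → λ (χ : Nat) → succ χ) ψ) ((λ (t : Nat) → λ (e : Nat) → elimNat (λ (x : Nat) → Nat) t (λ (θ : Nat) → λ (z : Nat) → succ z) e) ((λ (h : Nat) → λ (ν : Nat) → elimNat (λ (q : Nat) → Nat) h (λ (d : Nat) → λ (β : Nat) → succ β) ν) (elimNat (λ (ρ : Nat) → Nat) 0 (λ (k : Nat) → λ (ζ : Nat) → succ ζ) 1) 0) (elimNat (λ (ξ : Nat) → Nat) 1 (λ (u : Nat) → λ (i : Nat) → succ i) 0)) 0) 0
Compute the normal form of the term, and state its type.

reduced normal form:
  0
the term's type:
  Nat


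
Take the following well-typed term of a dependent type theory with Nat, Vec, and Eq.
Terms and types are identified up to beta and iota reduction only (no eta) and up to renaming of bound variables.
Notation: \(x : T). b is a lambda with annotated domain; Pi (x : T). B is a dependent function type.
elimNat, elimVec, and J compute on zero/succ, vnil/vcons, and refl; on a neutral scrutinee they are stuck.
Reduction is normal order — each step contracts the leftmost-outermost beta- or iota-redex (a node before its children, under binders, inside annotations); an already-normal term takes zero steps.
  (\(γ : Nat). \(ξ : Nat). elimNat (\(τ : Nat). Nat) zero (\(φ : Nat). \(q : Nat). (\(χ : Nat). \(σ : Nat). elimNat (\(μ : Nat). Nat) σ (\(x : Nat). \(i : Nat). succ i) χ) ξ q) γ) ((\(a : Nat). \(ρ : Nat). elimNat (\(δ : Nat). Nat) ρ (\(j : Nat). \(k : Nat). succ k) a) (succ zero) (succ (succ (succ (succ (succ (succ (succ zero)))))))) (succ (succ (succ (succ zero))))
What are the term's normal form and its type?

normal form:
  succ (succ (succ (succ (succ (succ (succ (succ (succ (succ (succ (succ (succ (succ (succ (succ (succ (succ (succ (succ (succ (succ (succ (succ (succ (succ (succ (succ (succ (succ (succ (succ zero)))))))))))))))))))))))))))))))
the term's type:
  Nat


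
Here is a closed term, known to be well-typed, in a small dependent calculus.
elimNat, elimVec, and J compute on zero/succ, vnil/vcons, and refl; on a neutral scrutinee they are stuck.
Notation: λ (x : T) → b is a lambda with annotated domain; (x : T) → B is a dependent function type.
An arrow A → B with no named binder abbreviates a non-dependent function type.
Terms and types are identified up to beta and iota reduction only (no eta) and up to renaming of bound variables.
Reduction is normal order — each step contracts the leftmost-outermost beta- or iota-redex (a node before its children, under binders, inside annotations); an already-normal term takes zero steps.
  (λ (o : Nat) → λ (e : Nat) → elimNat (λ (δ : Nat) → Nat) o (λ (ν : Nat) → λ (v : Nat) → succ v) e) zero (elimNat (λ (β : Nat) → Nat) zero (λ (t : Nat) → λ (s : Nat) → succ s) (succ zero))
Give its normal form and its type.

reduced normal form:
  succ zero
type:
  Nat


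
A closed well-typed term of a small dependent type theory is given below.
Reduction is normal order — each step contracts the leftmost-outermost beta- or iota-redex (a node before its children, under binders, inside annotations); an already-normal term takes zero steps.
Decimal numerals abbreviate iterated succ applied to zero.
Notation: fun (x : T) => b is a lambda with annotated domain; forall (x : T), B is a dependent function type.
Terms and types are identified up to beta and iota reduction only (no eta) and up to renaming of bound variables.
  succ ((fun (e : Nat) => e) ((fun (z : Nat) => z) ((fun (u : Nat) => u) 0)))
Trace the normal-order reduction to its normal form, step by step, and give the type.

normal-order reduction:
  succ ((fun (e : Nat) => e) ((fun (z : Nat) => z) ((fun (u : Nat) => u) 0)))
  ~> succ ((fun (e : Nat) => e) ((fun (z : Nat) => z) 0))
  ~> succ ((fun (e : Nat) => e) 0)
  ~> 1
inferred type:
  Nat


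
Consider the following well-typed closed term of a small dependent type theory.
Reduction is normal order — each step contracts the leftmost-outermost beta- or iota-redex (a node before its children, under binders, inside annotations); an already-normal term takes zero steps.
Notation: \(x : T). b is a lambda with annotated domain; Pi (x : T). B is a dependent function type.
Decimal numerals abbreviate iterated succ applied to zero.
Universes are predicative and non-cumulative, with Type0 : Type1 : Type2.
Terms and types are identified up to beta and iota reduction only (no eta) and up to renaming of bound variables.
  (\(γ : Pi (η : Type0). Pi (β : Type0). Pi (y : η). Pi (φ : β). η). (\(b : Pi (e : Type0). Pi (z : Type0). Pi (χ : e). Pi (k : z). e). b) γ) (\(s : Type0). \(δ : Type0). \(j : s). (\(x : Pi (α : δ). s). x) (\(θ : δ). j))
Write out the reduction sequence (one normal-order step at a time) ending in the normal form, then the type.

reduction (normal order):
  (\(γ : Pi (η : Type0). Pi (β : Type0). Pi (y : η). Pi (φ : β). η). (\(b : Pi (e : Type0). Pi (z : Type0). Pi (χ : e). Pi (k : z). e). b) γ) (\(s : Type0). \(δ : Type0). \(j : s). (\(x : Pi (α : δ). s). x) (\(θ : δ). j))
  ~> (\(γ : Pi (η : Type0). Pi (β : Type0). Pi (y : η). Pi (φ : β). η). γ) (\(b : Type0). \(e : Type0). \(z : b). (\(χ : Pi (k : e). b). χ) (\(s : e). z))
  ~> \(γ : Type0). \(η : Type0). \(β : γ). (\(y : Pi (φ : η). γ). y) (\(b : η). β)
  ~> \(γ : Type0). \(η : Type0). \(β : γ). \(y : η). β
the term's type:
  Pi (γ : Type0). Pi (η : Type0). Pi (β : γ). Pi (y : η). γ


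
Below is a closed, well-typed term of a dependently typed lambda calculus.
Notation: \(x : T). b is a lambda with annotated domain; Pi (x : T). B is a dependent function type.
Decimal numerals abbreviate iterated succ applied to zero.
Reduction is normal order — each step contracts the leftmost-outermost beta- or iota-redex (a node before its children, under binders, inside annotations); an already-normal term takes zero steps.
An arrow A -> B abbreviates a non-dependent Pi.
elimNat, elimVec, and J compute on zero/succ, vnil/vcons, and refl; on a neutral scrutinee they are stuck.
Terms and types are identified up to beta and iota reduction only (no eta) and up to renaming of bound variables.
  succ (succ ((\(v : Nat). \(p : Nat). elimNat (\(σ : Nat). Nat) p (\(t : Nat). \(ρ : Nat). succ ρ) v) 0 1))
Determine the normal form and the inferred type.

reduced normal form:
  3
type:
  Nat


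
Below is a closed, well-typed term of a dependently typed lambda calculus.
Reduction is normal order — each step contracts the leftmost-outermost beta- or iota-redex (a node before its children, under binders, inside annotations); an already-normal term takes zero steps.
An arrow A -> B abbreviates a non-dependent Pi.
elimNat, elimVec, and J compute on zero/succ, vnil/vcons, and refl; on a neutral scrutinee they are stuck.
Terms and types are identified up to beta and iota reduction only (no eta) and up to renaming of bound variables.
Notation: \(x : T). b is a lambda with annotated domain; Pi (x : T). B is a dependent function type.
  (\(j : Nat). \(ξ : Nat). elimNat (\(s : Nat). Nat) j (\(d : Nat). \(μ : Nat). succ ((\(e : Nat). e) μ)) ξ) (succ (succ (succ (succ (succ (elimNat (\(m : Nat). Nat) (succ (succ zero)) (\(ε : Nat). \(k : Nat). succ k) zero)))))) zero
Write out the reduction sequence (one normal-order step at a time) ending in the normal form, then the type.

normal-order reduction sequence:
  (\(j : Nat). \(ξ : Nat). elimNat (\(s : Nat). Nat) j (\(d : Nat). \(μ : Nat). succ ((\(e : Nat). e) μ)) ξ) (succ (succ (succ (succ (succ (elimNat (\(m : Nat). Nat) (succ (succ zero)) (\(ε : Nat). \(k : Nat). succ k) zero)))))) zero
  ~> (\(j : Nat). elimNat (\(ξ : Nat). Nat) (succ (succ (succ (succ (succ (elimNat (\(s : Nat). Nat) (succ (succ zero)) (\(d : Nat). \(μ : Nat). succ μ) zero)))))) (\(e : Nat). \(m : Nat). succ ((\(ε : Nat). ε) m)) j) zero
  ~> elimNat (\(j : Nat). Nat) (succ (succ (succ (succ (succ (elimNat (\(ξ : Nat). Nat) (succ (succ zero)) (\(s : Nat). \(d : Nat). succ d) zero)))))) (\(μ : Nat). \(e : Nat). succ ((\(m : Nat). m) e)) zero
  ~> succ (succ (succ (succ (succ (elimNat (\(j : Nat). Nat) (succ (succ zero)) (\(ξ : Nat). \(s : Nat). succ s) zero)))))
  ~> succ (succ (succ (succ (succ (succ (succ zero))))))
the term's type:
  Nat


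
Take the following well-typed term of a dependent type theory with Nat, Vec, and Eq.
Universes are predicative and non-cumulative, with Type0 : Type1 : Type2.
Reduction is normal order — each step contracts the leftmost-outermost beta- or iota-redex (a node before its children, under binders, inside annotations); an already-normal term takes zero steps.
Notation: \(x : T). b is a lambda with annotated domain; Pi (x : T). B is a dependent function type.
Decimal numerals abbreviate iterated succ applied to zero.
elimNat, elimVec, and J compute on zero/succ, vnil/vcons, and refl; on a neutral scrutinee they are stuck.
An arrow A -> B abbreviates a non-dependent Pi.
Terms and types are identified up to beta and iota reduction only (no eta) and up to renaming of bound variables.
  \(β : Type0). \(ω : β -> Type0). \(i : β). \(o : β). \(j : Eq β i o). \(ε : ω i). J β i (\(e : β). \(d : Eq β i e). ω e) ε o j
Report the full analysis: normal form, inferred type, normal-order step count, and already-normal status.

normal form:
  \(β : Type0). \(ω : β -> Type0). \(i : β). \(o : β). \(j : Eq β i o). \(ε : ω i). J β i (\(e : β). \(d : Eq β i e). ω e) ε o j
inferred type:
  Pi (β : Type0). Pi (ω : β -> Type0). Pi (i : β). Pi (o : β). Eq β i o -> ω i -> ω o
steps to reach normal form (normal order): 0
started in normal form: yes


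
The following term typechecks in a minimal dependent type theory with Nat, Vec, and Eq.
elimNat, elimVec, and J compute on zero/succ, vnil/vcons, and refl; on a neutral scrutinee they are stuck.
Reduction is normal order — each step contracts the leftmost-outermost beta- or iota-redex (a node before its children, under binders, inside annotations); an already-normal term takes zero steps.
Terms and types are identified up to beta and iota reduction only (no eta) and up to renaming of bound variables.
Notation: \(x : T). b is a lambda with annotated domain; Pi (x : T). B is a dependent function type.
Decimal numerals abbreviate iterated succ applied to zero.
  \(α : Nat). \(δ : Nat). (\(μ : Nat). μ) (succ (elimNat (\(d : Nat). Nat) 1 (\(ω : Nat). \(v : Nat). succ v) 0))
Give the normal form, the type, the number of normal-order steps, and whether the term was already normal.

reduced normal form:
  \(α : Nat). \(δ : Nat). 2
inferred type:
  Pi (α : Nat). Pi (δ : Nat). Nat
steps to reach normal form (normal order): 2
term was already normal: no
first redex: a beta-redex


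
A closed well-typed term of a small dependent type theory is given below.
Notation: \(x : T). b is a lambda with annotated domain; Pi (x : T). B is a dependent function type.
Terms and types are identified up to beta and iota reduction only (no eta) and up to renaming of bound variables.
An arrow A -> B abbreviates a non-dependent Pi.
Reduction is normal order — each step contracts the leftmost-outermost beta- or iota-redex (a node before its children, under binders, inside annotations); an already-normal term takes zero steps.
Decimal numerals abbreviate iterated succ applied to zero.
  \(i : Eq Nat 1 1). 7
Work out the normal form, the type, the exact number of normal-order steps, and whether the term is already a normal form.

reduced normal form:
  \(i : Eq Nat 1 1). 7
type:
  Eq Nat 1 1 -> Nat
reduction steps (normal order): 0
started in normal form: yes


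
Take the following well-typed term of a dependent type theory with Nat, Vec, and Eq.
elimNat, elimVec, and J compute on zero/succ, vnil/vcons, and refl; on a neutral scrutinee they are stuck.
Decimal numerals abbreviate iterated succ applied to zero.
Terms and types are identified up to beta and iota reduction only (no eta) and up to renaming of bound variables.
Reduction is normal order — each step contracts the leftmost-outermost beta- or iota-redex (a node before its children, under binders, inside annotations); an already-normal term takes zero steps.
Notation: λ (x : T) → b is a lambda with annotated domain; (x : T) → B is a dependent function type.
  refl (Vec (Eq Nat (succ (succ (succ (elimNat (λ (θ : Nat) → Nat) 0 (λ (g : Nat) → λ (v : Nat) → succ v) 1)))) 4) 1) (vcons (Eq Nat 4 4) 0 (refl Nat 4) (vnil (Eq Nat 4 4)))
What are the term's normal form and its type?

resulting normal form:
  refl (Vec (Eq Nat 4 4) 1) (vcons (Eq Nat 4 4) 0 (refl Nat 4) (vnil (Eq Nat 4 4)))
inferred type:
  Eq (Vec (Eq Nat 4 4) 1) (vcons (Eq Nat 4 4) 0 (refl Nat 4) (vnil (Eq Nat 4 4))) (vcons (Eq Nat 4 4) 0 (refl Nat 4) (vnil (Eq Nat 4 4)))
observation: 4 normal-order steps normalize the term, beginning with an elimNat iota-redex.


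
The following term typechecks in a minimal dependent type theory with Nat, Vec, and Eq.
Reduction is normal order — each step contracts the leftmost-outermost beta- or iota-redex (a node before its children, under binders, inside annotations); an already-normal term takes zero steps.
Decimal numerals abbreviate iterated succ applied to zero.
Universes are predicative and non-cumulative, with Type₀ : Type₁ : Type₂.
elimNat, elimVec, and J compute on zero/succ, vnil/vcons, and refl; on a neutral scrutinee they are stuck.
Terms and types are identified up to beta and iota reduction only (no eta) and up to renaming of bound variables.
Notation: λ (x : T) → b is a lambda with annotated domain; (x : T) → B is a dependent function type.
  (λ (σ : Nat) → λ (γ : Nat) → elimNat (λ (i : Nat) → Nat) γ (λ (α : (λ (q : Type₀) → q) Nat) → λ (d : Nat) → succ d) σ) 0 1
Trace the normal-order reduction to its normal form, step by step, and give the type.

normal-order reduction sequence:
  (λ (σ : Nat) → λ (γ : Nat) → elimNat (λ (i : Nat) → Nat) γ (λ (α : (λ (q : Type₀) → q) Nat) → λ (d : Nat) → succ d) σ) 0 1
  ~> (λ (σ : Nat) → elimNat (λ (γ : Nat) → Nat) σ (λ (i : (λ (α : Type₀) → α) Nat) → λ (q : Nat) → succ q) 0) 1
  ~> elimNat (λ (σ : Nat) → Nat) 1 (λ (γ : (λ (i : Type₀) → i) Nat) → λ (α : Nat) → succ α) 0
  ~> 1
type:
  Nat


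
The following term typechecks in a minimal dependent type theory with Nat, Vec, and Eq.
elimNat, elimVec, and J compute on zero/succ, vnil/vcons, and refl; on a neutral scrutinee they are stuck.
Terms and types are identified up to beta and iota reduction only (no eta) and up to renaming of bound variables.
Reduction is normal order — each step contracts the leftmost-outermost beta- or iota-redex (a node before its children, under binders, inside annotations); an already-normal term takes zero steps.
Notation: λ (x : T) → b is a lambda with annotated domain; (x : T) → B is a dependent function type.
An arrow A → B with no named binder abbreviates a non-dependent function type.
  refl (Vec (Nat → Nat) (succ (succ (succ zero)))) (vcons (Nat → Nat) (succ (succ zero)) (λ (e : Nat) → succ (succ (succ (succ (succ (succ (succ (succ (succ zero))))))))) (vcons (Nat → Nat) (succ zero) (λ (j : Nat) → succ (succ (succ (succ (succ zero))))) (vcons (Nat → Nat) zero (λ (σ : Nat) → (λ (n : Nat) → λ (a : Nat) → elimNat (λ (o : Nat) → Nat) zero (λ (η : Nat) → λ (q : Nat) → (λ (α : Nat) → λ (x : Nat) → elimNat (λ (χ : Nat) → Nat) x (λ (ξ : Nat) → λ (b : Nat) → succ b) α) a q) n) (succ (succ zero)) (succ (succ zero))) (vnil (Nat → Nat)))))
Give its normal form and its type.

reduced normal form:
  refl (Vec (Nat → Nat) (succ (succ (succ zero)))) (vcons (Nat → Nat) (succ (succ zero)) (λ (e : Nat) → succ (succ (succ (succ (succ (succ (succ (succ (succ zero))))))))) (vcons (Nat → Nat) (succ zero) (λ (j : Nat) → succ (succ (succ (succ (succ zero))))) (vcons (Nat → Nat) zero (λ (σ : Nat) → succ (succ (succ (succ zero)))) (vnil (Nat → Nat)))))
type:
  Eq (Vec (Nat → Nat) (succ (succ (succ zero)))) (vcons (Nat → Nat) (succ (succ zero)) (λ (e : Nat) → succ (succ (succ (succ (succ (succ (succ (succ (succ zero))))))))) (vcons (Nat → Nat) (succ zero) (λ (j : Nat) → succ (succ (succ (succ (succ zero))))) (vcons (Nat → Nat) zero (λ (σ : Nat) → succ (succ (succ (succ zero)))) (vnil (Nat → Nat))))) (vcons (Nat → Nat) (succ (succ zero)) (λ (n : Nat) → succ (succ (succ (succ (succ (succ (succ (succ (succ zero))))))))) (vcons (Nat → Nat) (succ zero) (λ (a : Nat) → succ (succ (succ (succ (succ zero))))) (vcons (Nat → Nat) zero (λ (o : Nat) → succ (succ (succ (succ zero)))) (vnil (Nat → Nat)))))
observation: reduction starts at a beta-redex, and 27 normal-order steps reach the normal form.


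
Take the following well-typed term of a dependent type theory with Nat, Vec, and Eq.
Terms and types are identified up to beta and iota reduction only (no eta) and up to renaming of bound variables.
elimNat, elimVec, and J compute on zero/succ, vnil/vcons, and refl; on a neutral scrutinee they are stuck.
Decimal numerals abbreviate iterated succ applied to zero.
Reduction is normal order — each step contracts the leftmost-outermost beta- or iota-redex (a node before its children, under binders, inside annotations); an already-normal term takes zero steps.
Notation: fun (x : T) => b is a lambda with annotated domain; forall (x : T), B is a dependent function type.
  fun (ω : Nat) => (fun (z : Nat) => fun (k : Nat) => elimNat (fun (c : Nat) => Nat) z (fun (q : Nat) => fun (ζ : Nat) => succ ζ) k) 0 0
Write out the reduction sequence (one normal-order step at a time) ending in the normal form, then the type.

normal-order reduction sequence:
  fun (ω : Nat) => (fun (z : Nat) => fun (k : Nat) => elimNat (fun (c : Nat) => Nat) z (fun (q : Nat) => fun (ζ : Nat) => succ ζ) k) 0 0
  ~> fun (ω : Nat) => (fun (z : Nat) => elimNat (fun (k : Nat) => Nat) 0 (fun (c : Nat) => fun (q : Nat) => succ q) z) 0
  ~> fun (ω : Nat) => elimNat (fun (z : Nat) => Nat) 0 (fun (k : Nat) => fun (c : Nat) => succ c) 0
  ~> fun (ω : Nat) => 0
the term's type:
  forall (ω : Nat), Nat


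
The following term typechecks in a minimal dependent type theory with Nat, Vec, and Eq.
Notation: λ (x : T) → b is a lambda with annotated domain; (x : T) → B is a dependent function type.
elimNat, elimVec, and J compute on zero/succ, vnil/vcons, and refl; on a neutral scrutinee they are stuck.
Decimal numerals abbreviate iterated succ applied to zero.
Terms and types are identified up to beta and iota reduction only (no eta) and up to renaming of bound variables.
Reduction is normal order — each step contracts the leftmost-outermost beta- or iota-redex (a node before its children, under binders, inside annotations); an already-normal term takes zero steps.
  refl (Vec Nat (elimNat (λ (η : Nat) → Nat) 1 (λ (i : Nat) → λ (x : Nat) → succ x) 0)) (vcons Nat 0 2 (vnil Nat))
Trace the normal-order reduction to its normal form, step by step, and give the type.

normal-order reduction sequence:
  refl (Vec Nat (elimNat (λ (η : Nat) → Nat) 1 (λ (i : Nat) → λ (x : Nat) → succ x) 0)) (vcons Nat 0 2 (vnil Nat))
  ~> refl (Vec Nat 1) (vcons Nat 0 2 (vnil Nat))
inferred type:
  Eq (Vec Nat 1) (vcons Nat 0 2 (vnil Nat)) (vcons Nat 0 2 (vnil Nat))
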